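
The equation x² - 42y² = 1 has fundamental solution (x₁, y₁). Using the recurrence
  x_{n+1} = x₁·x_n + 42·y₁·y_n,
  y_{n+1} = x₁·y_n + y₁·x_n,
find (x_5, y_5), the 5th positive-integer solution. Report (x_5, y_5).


Step 1: Find the fundamental solution (x₁, y₁) of x² - 42y² = 1.
  Expand √42 as a continued fraction. a₀ = ⌊√42⌋ = 6; iterate m_{k+1} = d_k·a_k − m_k, d_{k+1} = (42 − m_{k+1}²)/d_k, a_{k+1} = ⌊(a₀ + m_{k+1})/d_{k+1}⌋ (starting m₀ = 0, d₀ = 1), with convergents p_k = a_k·p_{k-1} + p_{k-2}, q_k = a_k·q_{k-1} + q_{k-2} (p₋₁ = 1, q₋₁ = 0):
  k = 0: a₀ = 6; p₀/q₀ = 6/1; p₀² − 42·q₀² = 36 − 42 = -6.
  k = 1: m = 6, d = 6, a = ⌊(6 + 6)/6⌋ = 2; p/q = (2·6 + 1)/(2·1 + 0) = 13/2; p² − 42·q² = 169 − 168 = 1.
  The first convergent with p² − 42·q² = 1 gives the fundamental solution (x₁, y₁) = (13, 2).
Step 2: Apply the recurrence (x_{n+1}, y_{n+1}) = (x₁x_n + 42y₁y_n, x₁y_n + y₁x_n) repeatedly.
  From (x_1, y_1) = (13, 2): x_2 = 13·13 + 42·2·2 = 337; y_2 = 13·2 + 2·13 = 52.
  From (x_2, y_2) = (337, 52): x_3 = 13·337 + 42·2·52 = 8749; y_3 = 13·52 + 2·337 = 1350.
  From (x_3, y_3) = (8749, 1350): x_4 = 13·8749 + 42·2·1350 = 227137; y_4 = 13·1350 + 2·8749 = 35048.
  From (x_4, y_4) = (227137, 35048): x_5 = 13·227137 + 42·2·35048 = 5896813; y_5 = 13·35048 + 2·227137 = 909898.
Step 3: Verify x_5² - 42·y_5² = 34772403556969 - 34772403556968 = 1 (should be 1). ✓

(x_1, y_1) = (13, 2); (x_5, y_5) = (5896813, 909898).


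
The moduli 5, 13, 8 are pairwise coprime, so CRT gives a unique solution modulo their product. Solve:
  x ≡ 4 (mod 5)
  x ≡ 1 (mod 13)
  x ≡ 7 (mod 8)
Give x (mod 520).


Moduli 5, 13, 8 are pairwise coprime; by CRT there is a unique solution modulo M = 5 · 13 · 8 = 520.
Solve pairwise, accumulating the modulus:
  Start with x ≡ 4 (mod 5).
  Combine with x ≡ 1 (mod 13): since gcd(5, 13) = 1, we get a unique residue mod 65.
    Write x = 4 + 5·t and substitute into x ≡ 1 (mod 13): 5·t ≡ 1 − 4 = -3 (mod 13).
    Reduce coefficients mod 13: 5·t ≡ 10 (mod 13).
    The inverse of 5 mod 13 is 8 (since 5·8 = 40 = 3·13 + 1), so t ≡ 8·10 = 80 ≡ 2 (mod 13).
    Then x = 4 + 5·2 = 14, valid modulo lcm(5, 13) = 65: x ≡ 14 (mod 65).
  Combine with x ≡ 7 (mod 8): since gcd(65, 8) = 1, we get a unique residue mod 520.
    Write x = 14 + 65·t and substitute into x ≡ 7 (mod 8): 65·t ≡ 7 − 14 = -7 (mod 8).
    Reduce coefficients mod 8: 1·t ≡ 1 (mod 8).
    So t ≡ 1 (mod 8).
    Then x = 14 + 65·1 = 79, valid modulo lcm(65, 8) = 520: x ≡ 79 (mod 520).
Verify: 79 mod 5 = 4 ✓, 79 mod 13 = 1 ✓, 79 mod 8 = 7 ✓.

x ≡ 79 (mod 520).


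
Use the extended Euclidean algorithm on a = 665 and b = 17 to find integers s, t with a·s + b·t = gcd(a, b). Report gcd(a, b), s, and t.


Euclidean algorithm on (665, 17) — divide until remainder is 0:
  665 = 39 · 17 + 2
  17 = 8 · 2 + 1
  2 = 2 · 1 + 0
gcd(665, 17) = 1.
Track Bezout coefficients alongside the remainders: start with r₀ = 665 = a·1 + b·0 (s = 1, t = 0) and r₁ = 17 = a·0 + b·1 (s = 0, t = 1); each new remainder r_{k+1} = r_{k-1} − q_k·r_k inherits s_{k+1} = s_{k-1} − q_k·s_k, t_{k+1} = t_{k-1} − q_k·t_k, so r_k = a·s_k + b·t_k at every step:
  q = 39: r = 2, s = 1 − 39·0 = 1, t = 0 − 39·1 = -39  (check: 665·1 + 17·(-39) = 2)
  q = 8: r = 1, s = 0 − 8·1 = -8, t = 1 − 8·(-39) = 313  (check: 665·(-8) + 17·313 = 1)
The row with r = 1 (the gcd) gives the Bezout coefficients s = -8, t = 313.
Result: 665 · (-8) + 17 · (313) = 1.

gcd(665, 17) = 1; s = -8, t = 313 (check: 665·(-8) + 17·313 = 1).


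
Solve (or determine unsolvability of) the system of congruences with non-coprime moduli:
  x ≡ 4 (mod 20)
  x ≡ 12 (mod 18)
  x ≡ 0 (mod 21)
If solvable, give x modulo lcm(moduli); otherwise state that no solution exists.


Moduli 20, 18, 21 are not pairwise coprime, so CRT works modulo lcm(m_i) when all pairwise compatibility conditions hold.
Pairwise compatibility: gcd(m_i, m_j) must divide a_i - a_j for every pair.
Merge one congruence at a time:
  Start: x ≡ 4 (mod 20).
  Combine with x ≡ 12 (mod 18): gcd(20, 18) = 2; 12 - 4 = 8, which IS divisible by 2, so compatible.
    Write x = 4 + 20·t and substitute into x ≡ 12 (mod 18): 20·t ≡ 12 − 4 = 8 (mod 18).
    Divide the congruence (and modulus) by g = 2: 10·t ≡ 4 (mod 9).
    Reduce coefficients mod 9: 1·t ≡ 4 (mod 9).
    So t ≡ 4 (mod 9).
    Then x = 4 + 20·4 = 84, valid modulo lcm(20, 18) = 180: x ≡ 84 (mod 180).
  Combine with x ≡ 0 (mod 21): gcd(180, 21) = 3; 0 - 84 = -84, which IS divisible by 3, so compatible.
    Write x = 84 + 180·t and substitute into x ≡ 0 (mod 21): 180·t ≡ 0 − 84 = -84 (mod 21).
    Divide the congruence (and modulus) by g = 3: 60·t ≡ -28 (mod 7).
    Reduce coefficients mod 7: 4·t ≡ 0 (mod 7).
    The inverse of 4 mod 7 is 2 (since 4·2 = 8 = 1·7 + 1), so t ≡ 2·0 = 0 ≡ 0 (mod 7).
    Then x = 84 + 180·0 = 84, valid modulo lcm(180, 21) = 1260: x ≡ 84 (mod 1260).
Verify: 84 mod 20 = 4, 84 mod 18 = 12, 84 mod 21 = 0.

x ≡ 84 (mod 1260).


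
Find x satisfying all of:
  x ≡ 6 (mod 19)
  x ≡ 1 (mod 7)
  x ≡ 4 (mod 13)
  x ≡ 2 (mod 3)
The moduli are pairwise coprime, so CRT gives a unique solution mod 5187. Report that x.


Product of moduli M = 19 · 7 · 13 · 3 = 5187.
Merge one congruence at a time:
  Start: x ≡ 6 (mod 19).
  Combine with x ≡ 1 (mod 7); new modulus lcm = 133.
    Write x = 6 + 19·t and substitute into x ≡ 1 (mod 7): 19·t ≡ 1 − 6 = -5 (mod 7).
    Reduce coefficients mod 7: 5·t ≡ 2 (mod 7).
    The inverse of 5 mod 7 is 3 (since 5·3 = 15 = 2·7 + 1), so t ≡ 3·2 = 6 ≡ 6 (mod 7).
    Then x = 6 + 19·6 = 120, valid modulo lcm(19, 7) = 133: x ≡ 120 (mod 133).
  Combine with x ≡ 4 (mod 13); new modulus lcm = 1729.
    Write x = 120 + 133·t and substitute into x ≡ 4 (mod 13): 133·t ≡ 4 − 120 = -116 (mod 13).
    Reduce coefficients mod 13: 3·t ≡ 1 (mod 13).
    The inverse of 3 mod 13 is 9 (since 3·9 = 27 = 2·13 + 1), so t ≡ 9·1 = 9 ≡ 9 (mod 13).
    Then x = 120 + 133·9 = 1317, valid modulo lcm(133, 13) = 1729: x ≡ 1317 (mod 1729).
  Combine with x ≡ 2 (mod 3); new modulus lcm = 5187.
    Write x = 1317 + 1729·t and substitute into x ≡ 2 (mod 3): 1729·t ≡ 2 − 1317 = -1315 (mod 3).
    Reduce coefficients mod 3: 1·t ≡ 2 (mod 3).
    So t ≡ 2 (mod 3).
    Then x = 1317 + 1729·2 = 4775, valid modulo lcm(1729, 3) = 5187: x ≡ 4775 (mod 5187).
Verify against each original: 4775 mod 19 = 6, 4775 mod 7 = 1, 4775 mod 13 = 4, 4775 mod 3 = 2.

x ≡ 4775 (mod 5187).


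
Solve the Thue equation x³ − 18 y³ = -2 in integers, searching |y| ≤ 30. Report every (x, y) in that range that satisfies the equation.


The equation is x³ - 18y³ = -2. For fixed y, x³ = 18·y³ − 2, so a solution requires the RHS to be a perfect cube.
Strategy: iterate y from -30 to 30, compute RHS = 18·y³ − 2, and check whether it is a (positive or negative) perfect cube.
Check small values of y:
  y = 0: RHS = -2 is not a perfect cube.
  y = 1: RHS = 16 is not a perfect cube.
  y = -1: RHS = -20 is not a perfect cube.
  y = 2: RHS = 142 is not a perfect cube.
  y = -2: RHS = -146 is not a perfect cube.
  y = 3: RHS = 484 is not a perfect cube.
  y = -3: RHS = -488 is not a perfect cube.
Continuing the search up to |y| = 30 finds no solutions either.
No (x, y) in the scanned range satisfies the equation.

No integer solutions with |y| ≤ 30.


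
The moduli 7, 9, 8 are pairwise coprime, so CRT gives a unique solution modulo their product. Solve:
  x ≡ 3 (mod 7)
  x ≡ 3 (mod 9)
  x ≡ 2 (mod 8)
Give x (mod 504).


Moduli 7, 9, 8 are pairwise coprime; by CRT there is a unique solution modulo M = 7 · 9 · 8 = 504.
Solve pairwise, accumulating the modulus:
  Start with x ≡ 3 (mod 7).
  Combine with x ≡ 3 (mod 9): since gcd(7, 9) = 1, we get a unique residue mod 63.
    Write x = 3 + 7·t and substitute into x ≡ 3 (mod 9): 7·t ≡ 3 − 3 = 0 (mod 9).
    The inverse of 7 mod 9 is 4 (since 7·4 = 28 = 3·9 + 1), so t ≡ 4·0 = 0 ≡ 0 (mod 9).
    Then x = 3 + 7·0 = 3, valid modulo lcm(7, 9) = 63: x ≡ 3 (mod 63).
  Combine with x ≡ 2 (mod 8): since gcd(63, 8) = 1, we get a unique residue mod 504.
    Write x = 3 + 63·t and substitute into x ≡ 2 (mod 8): 63·t ≡ 2 − 3 = -1 (mod 8).
    Reduce coefficients mod 8: 7·t ≡ 7 (mod 8).
    The inverse of 7 mod 8 is 7 (since 7·7 = 49 = 6·8 + 1), so t ≡ 7·7 = 49 ≡ 1 (mod 8).
    Then x = 3 + 63·1 = 66, valid modulo lcm(63, 8) = 504: x ≡ 66 (mod 504).
Verify: 66 mod 7 = 3 ✓, 66 mod 9 = 3 ✓, 66 mod 8 = 2 ✓.

x ≡ 66 (mod 504).


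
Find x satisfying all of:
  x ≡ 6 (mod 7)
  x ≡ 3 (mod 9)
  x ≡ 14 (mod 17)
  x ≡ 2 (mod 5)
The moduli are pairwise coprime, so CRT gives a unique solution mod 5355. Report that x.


Product of moduli M = 7 · 9 · 17 · 5 = 5355.
Merge one congruence at a time:
  Start: x ≡ 6 (mod 7).
  Combine with x ≡ 3 (mod 9); new modulus lcm = 63.
    Write x = 6 + 7·t and substitute into x ≡ 3 (mod 9): 7·t ≡ 3 − 6 = -3 (mod 9).
    Reduce coefficients mod 9: 7·t ≡ 6 (mod 9).
    The inverse of 7 mod 9 is 4 (since 7·4 = 28 = 3·9 + 1), so t ≡ 4·6 = 24 ≡ 6 (mod 9).
    Then x = 6 + 7·6 = 48, valid modulo lcm(7, 9) = 63: x ≡ 48 (mod 63).
  Combine with x ≡ 14 (mod 17); new modulus lcm = 1071.
    Write x = 48 + 63·t and substitute into x ≡ 14 (mod 17): 63·t ≡ 14 − 48 = -34 (mod 17).
    Reduce coefficients mod 17: 12·t ≡ 0 (mod 17).
    The inverse of 12 mod 17 is 10 (since 12·10 = 120 = 7·17 + 1), so t ≡ 10·0 = 0 ≡ 0 (mod 17).
    Then x = 48 + 63·0 = 48, valid modulo lcm(63, 17) = 1071: x ≡ 48 (mod 1071).
  Combine with x ≡ 2 (mod 5); new modulus lcm = 5355.
    Write x = 48 + 1071·t and substitute into x ≡ 2 (mod 5): 1071·t ≡ 2 − 48 = -46 (mod 5).
    Reduce coefficients mod 5: 1·t ≡ 4 (mod 5).
    So t ≡ 4 (mod 5).
    Then x = 48 + 1071·4 = 4332, valid modulo lcm(1071, 5) = 5355: x ≡ 4332 (mod 5355).
Verify against each original: 4332 mod 7 = 6, 4332 mod 9 = 3, 4332 mod 17 = 14, 4332 mod 5 = 2.

x ≡ 4332 (mod 5355).


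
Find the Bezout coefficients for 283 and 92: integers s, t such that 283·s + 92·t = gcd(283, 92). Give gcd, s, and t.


Euclidean algorithm on (283, 92) — divide until remainder is 0:
  283 = 3 · 92 + 7
  92 = 13 · 7 + 1
  7 = 7 · 1 + 0
gcd(283, 92) = 1.
Track Bezout coefficients alongside the remainders: start with r₀ = 283 = a·1 + b·0 (s = 1, t = 0) and r₁ = 92 = a·0 + b·1 (s = 0, t = 1); each new remainder r_{k+1} = r_{k-1} − q_k·r_k inherits s_{k+1} = s_{k-1} − q_k·s_k, t_{k+1} = t_{k-1} − q_k·t_k, so r_k = a·s_k + b·t_k at every step:
  q = 3: r = 7, s = 1 − 3·0 = 1, t = 0 − 3·1 = -3  (check: 283·1 + 92·(-3) = 7)
  q = 13: r = 1, s = 0 − 13·1 = -13, t = 1 − 13·(-3) = 40  (check: 283·(-13) + 92·40 = 1)
The row with r = 1 (the gcd) gives the Bezout coefficients s = -13, t = 40.
Result: 283 · (-13) + 92 · (40) = 1.

gcd(283, 92) = 1; s = -13, t = 40 (check: 283·(-13) + 92·40 = 1).


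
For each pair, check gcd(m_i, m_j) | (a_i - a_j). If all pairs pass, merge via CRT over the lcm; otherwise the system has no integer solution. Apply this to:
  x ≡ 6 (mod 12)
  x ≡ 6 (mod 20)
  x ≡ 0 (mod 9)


Moduli 12, 20, 9 are not pairwise coprime, so CRT works modulo lcm(m_i) when all pairwise compatibility conditions hold.
Pairwise compatibility: gcd(m_i, m_j) must divide a_i - a_j for every pair.
Merge one congruence at a time:
  Start: x ≡ 6 (mod 12).
  Combine with x ≡ 6 (mod 20): gcd(12, 20) = 4; 6 - 6 = 0, which IS divisible by 4, so compatible.
    Write x = 6 + 12·t and substitute into x ≡ 6 (mod 20): 12·t ≡ 6 − 6 = 0 (mod 20).
    Divide the congruence (and modulus) by g = 4: 3·t ≡ 0 (mod 5).
    The inverse of 3 mod 5 is 2 (since 3·2 = 6 = 1·5 + 1), so t ≡ 2·0 = 0 ≡ 0 (mod 5).
    Then x = 6 + 12·0 = 6, valid modulo lcm(12, 20) = 60: x ≡ 6 (mod 60).
  Combine with x ≡ 0 (mod 9): gcd(60, 9) = 3; 0 - 6 = -6, which IS divisible by 3, so compatible.
    Write x = 6 + 60·t and substitute into x ≡ 0 (mod 9): 60·t ≡ 0 − 6 = -6 (mod 9).
    Divide the congruence (and modulus) by g = 3: 20·t ≡ -2 (mod 3).
    Reduce coefficients mod 3: 2·t ≡ 1 (mod 3).
    The inverse of 2 mod 3 is 2 (since 2·2 = 4 = 1·3 + 1), so t ≡ 2·1 = 2 ≡ 2 (mod 3).
    Then x = 6 + 60·2 = 126, valid modulo lcm(60, 9) = 180: x ≡ 126 (mod 180).
Verify: 126 mod 12 = 6, 126 mod 20 = 6, 126 mod 9 = 0.

x ≡ 126 (mod 180).


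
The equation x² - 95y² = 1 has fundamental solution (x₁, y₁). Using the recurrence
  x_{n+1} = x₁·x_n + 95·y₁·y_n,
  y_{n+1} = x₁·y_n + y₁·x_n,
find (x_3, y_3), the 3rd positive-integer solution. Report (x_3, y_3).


Step 1: Find the fundamental solution (x₁, y₁) of x² - 95y² = 1.
  Expand √95 as a continued fraction. a₀ = ⌊√95⌋ = 9; iterate m_{k+1} = d_k·a_k − m_k, d_{k+1} = (95 − m_{k+1}²)/d_k, a_{k+1} = ⌊(a₀ + m_{k+1})/d_{k+1}⌋ (starting m₀ = 0, d₀ = 1), with convergents p_k = a_k·p_{k-1} + p_{k-2}, q_k = a_k·q_{k-1} + q_{k-2} (p₋₁ = 1, q₋₁ = 0):
  k = 0: a₀ = 9; p₀/q₀ = 9/1; p₀² − 95·q₀² = 81 − 95 = -14.
  k = 1: m = 9, d = 14, a = ⌊(9 + 9)/14⌋ = 1; p/q = (1·9 + 1)/(1·1 + 0) = 10/1; p² − 95·q² = 100 − 95 = 5.
  k = 2: m = 5, d = 5, a = ⌊(9 + 5)/5⌋ = 2; p/q = (2·10 + 9)/(2·1 + 1) = 29/3; p² − 95·q² = 841 − 855 = -14.
  k = 3: m = 5, d = 14, a = ⌊(9 + 5)/14⌋ = 1; p/q = (1·29 + 10)/(1·3 + 1) = 39/4; p² − 95·q² = 1521 − 1520 = 1.
  The first convergent with p² − 95·q² = 1 gives the fundamental solution (x₁, y₁) = (39, 4).
Step 2: Apply the recurrence (x_{n+1}, y_{n+1}) = (x₁x_n + 95y₁y_n, x₁y_n + y₁x_n) repeatedly.
  From (x_1, y_1) = (39, 4): x_2 = 39·39 + 95·4·4 = 3041; y_2 = 39·4 + 4·39 = 312.
  From (x_2, y_2) = (3041, 312): x_3 = 39·3041 + 95·4·312 = 237159; y_3 = 39·312 + 4·3041 = 24332.
Step 3: Verify x_3² - 95·y_3² = 56244391281 - 56244391280 = 1 (should be 1). ✓

(x_1, y_1) = (39, 4); (x_3, y_3) = (237159, 24332).


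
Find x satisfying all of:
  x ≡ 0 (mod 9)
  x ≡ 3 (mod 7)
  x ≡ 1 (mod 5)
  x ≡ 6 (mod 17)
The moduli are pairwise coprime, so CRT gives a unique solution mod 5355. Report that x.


Product of moduli M = 9 · 7 · 5 · 17 = 5355.
Merge one congruence at a time:
  Start: x ≡ 0 (mod 9).
  Combine with x ≡ 3 (mod 7); new modulus lcm = 63.
    Write x = 0 + 9·t and substitute into x ≡ 3 (mod 7): 9·t ≡ 3 − 0 = 3 (mod 7).
    Reduce coefficients mod 7: 2·t ≡ 3 (mod 7).
    The inverse of 2 mod 7 is 4 (since 2·4 = 8 = 1·7 + 1), so t ≡ 4·3 = 12 ≡ 5 (mod 7).
    Then x = 0 + 9·5 = 45, valid modulo lcm(9, 7) = 63: x ≡ 45 (mod 63).
  Combine with x ≡ 1 (mod 5); new modulus lcm = 315.
    Write x = 45 + 63·t and substitute into x ≡ 1 (mod 5): 63·t ≡ 1 − 45 = -44 (mod 5).
    Reduce coefficients mod 5: 3·t ≡ 1 (mod 5).
    The inverse of 3 mod 5 is 2 (since 3·2 = 6 = 1·5 + 1), so t ≡ 2·1 = 2 ≡ 2 (mod 5).
    Then x = 45 + 63·2 = 171, valid modulo lcm(63, 5) = 315: x ≡ 171 (mod 315).
  Combine with x ≡ 6 (mod 17); new modulus lcm = 5355.
    Write x = 171 + 315·t and substitute into x ≡ 6 (mod 17): 315·t ≡ 6 − 171 = -165 (mod 17).
    Reduce coefficients mod 17: 9·t ≡ 5 (mod 17).
    The inverse of 9 mod 17 is 2 (since 9·2 = 18 = 1·17 + 1), so t ≡ 2·5 = 10 ≡ 10 (mod 17).
    Then x = 171 + 315·10 = 3321, valid modulo lcm(315, 17) = 5355: x ≡ 3321 (mod 5355).
Verify against each original: 3321 mod 9 = 0, 3321 mod 7 = 3, 3321 mod 5 = 1, 3321 mod 17 = 6.

x ≡ 3321 (mod 5355).


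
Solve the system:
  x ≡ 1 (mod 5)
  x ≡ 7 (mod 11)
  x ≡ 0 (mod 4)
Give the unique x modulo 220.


Moduli 5, 11, 4 are pairwise coprime; by CRT there is a unique solution modulo M = 5 · 11 · 4 = 220.
Solve pairwise, accumulating the modulus:
  Start with x ≡ 1 (mod 5).
  Combine with x ≡ 7 (mod 11): since gcd(5, 11) = 1, we get a unique residue mod 55.
    Write x = 1 + 5·t and substitute into x ≡ 7 (mod 11): 5·t ≡ 7 − 1 = 6 (mod 11).
    The inverse of 5 mod 11 is 9 (since 5·9 = 45 = 4·11 + 1), so t ≡ 9·6 = 54 ≡ 10 (mod 11).
    Then x = 1 + 5·10 = 51, valid modulo lcm(5, 11) = 55: x ≡ 51 (mod 55).
  Combine with x ≡ 0 (mod 4): since gcd(55, 4) = 1, we get a unique residue mod 220.
    Write x = 51 + 55·t and substitute into x ≡ 0 (mod 4): 55·t ≡ 0 − 51 = -51 (mod 4).
    Reduce coefficients mod 4: 3·t ≡ 1 (mod 4).
    The inverse of 3 mod 4 is 3 (since 3·3 = 9 = 2·4 + 1), so t ≡ 3·1 = 3 ≡ 3 (mod 4).
    Then x = 51 + 55·3 = 216, valid modulo lcm(55, 4) = 220: x ≡ 216 (mod 220).
Verify: 216 mod 5 = 1 ✓, 216 mod 11 = 7 ✓, 216 mod 4 = 0 ✓.

x ≡ 216 (mod 220).


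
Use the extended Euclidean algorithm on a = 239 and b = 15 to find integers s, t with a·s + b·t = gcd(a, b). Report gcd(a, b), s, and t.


Euclidean algorithm on (239, 15) — divide until remainder is 0:
  239 = 15 · 15 + 14
  15 = 1 · 14 + 1
  14 = 14 · 1 + 0
gcd(239, 15) = 1.
Track Bezout coefficients alongside the remainders: start with r₀ = 239 = a·1 + b·0 (s = 1, t = 0) and r₁ = 15 = a·0 + b·1 (s = 0, t = 1); each new remainder r_{k+1} = r_{k-1} − q_k·r_k inherits s_{k+1} = s_{k-1} − q_k·s_k, t_{k+1} = t_{k-1} − q_k·t_k, so r_k = a·s_k + b·t_k at every step:
  q = 15: r = 14, s = 1 − 15·0 = 1, t = 0 − 15·1 = -15  (check: 239·1 + 15·(-15) = 14)
  q = 1: r = 1, s = 0 − 1·1 = -1, t = 1 − 1·(-15) = 16  (check: 239·(-1) + 15·16 = 1)
The row with r = 1 (the gcd) gives the Bezout coefficients s = -1, t = 16.
Result: 239 · (-1) + 15 · (16) = 1.

gcd(239, 15) = 1; s = -1, t = 16 (check: 239·(-1) + 15·16 = 1).


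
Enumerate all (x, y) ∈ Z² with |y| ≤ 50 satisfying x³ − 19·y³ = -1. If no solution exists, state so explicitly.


The equation is x³ - 19y³ = -1. For fixed y, x³ = 19·y³ − 1, so a solution requires the RHS to be a perfect cube.
Strategy: iterate y from -50 to 50, compute RHS = 19·y³ − 1, and check whether it is a (positive or negative) perfect cube.
Check small values of y:
  y = 0: RHS = -1 = (-1)³ ⇒ x = -1 works.
  y = 1: RHS = 18 is not a perfect cube.
  y = -1: RHS = -20 is not a perfect cube.
  y = 2: RHS = 151 is not a perfect cube.
  y = -2: RHS = -153 is not a perfect cube.
  y = 3: RHS = 512 = (8)³ ⇒ x = 8 works.
  y = -3: RHS = -514 is not a perfect cube.
Continuing the search up to |y| = 50 finds no further solutions beyond those listed.
Collected solutions: (-1, 0), (8, 3).

Solutions (with |y| ≤ 50): (-1, 0), (8, 3).


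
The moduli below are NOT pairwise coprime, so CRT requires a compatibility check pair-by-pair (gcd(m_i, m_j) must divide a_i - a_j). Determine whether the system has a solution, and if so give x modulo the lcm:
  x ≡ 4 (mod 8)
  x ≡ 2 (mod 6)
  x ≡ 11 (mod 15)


Moduli 8, 6, 15 are not pairwise coprime, so CRT works modulo lcm(m_i) when all pairwise compatibility conditions hold.
Pairwise compatibility: gcd(m_i, m_j) must divide a_i - a_j for every pair.
Merge one congruence at a time:
  Start: x ≡ 4 (mod 8).
  Combine with x ≡ 2 (mod 6): gcd(8, 6) = 2; 2 - 4 = -2, which IS divisible by 2, so compatible.
    Write x = 4 + 8·t and substitute into x ≡ 2 (mod 6): 8·t ≡ 2 − 4 = -2 (mod 6).
    Divide the congruence (and modulus) by g = 2: 4·t ≡ -1 (mod 3).
    Reduce coefficients mod 3: 1·t ≡ 2 (mod 3).
    So t ≡ 2 (mod 3).
    Then x = 4 + 8·2 = 20, valid modulo lcm(8, 6) = 24: x ≡ 20 (mod 24).
  Combine with x ≡ 11 (mod 15): gcd(24, 15) = 3; 11 - 20 = -9, which IS divisible by 3, so compatible.
    Write x = 20 + 24·t and substitute into x ≡ 11 (mod 15): 24·t ≡ 11 − 20 = -9 (mod 15).
    Divide the congruence (and modulus) by g = 3: 8·t ≡ -3 (mod 5).
    Reduce coefficients mod 5: 3·t ≡ 2 (mod 5).
    The inverse of 3 mod 5 is 2 (since 3·2 = 6 = 1·5 + 1), so t ≡ 2·2 = 4 ≡ 4 (mod 5).
    Then x = 20 + 24·4 = 116, valid modulo lcm(24, 15) = 120: x ≡ 116 (mod 120).
Verify: 116 mod 8 = 4, 116 mod 6 = 2, 116 mod 15 = 11.

x ≡ 116 (mod 120).


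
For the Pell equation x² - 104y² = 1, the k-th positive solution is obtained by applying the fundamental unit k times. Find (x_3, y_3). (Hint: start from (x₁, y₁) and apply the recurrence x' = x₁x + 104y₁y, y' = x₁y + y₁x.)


Step 1: Find the fundamental solution (x₁, y₁) of x² - 104y² = 1.
  Expand √104 as a continued fraction. a₀ = ⌊√104⌋ = 10; iterate m_{k+1} = d_k·a_k − m_k, d_{k+1} = (104 − m_{k+1}²)/d_k, a_{k+1} = ⌊(a₀ + m_{k+1})/d_{k+1}⌋ (starting m₀ = 0, d₀ = 1), with convergents p_k = a_k·p_{k-1} + p_{k-2}, q_k = a_k·q_{k-1} + q_{k-2} (p₋₁ = 1, q₋₁ = 0):
  k = 0: a₀ = 10; p₀/q₀ = 10/1; p₀² − 104·q₀² = 100 − 104 = -4.
  k = 1: m = 10, d = 4, a = ⌊(10 + 10)/4⌋ = 5; p/q = (5·10 + 1)/(5·1 + 0) = 51/5; p² − 104·q² = 2601 − 2600 = 1.
  The first convergent with p² − 104·q² = 1 gives the fundamental solution (x₁, y₁) = (51, 5).
Step 2: Apply the recurrence (x_{n+1}, y_{n+1}) = (x₁x_n + 104y₁y_n, x₁y_n + y₁x_n) repeatedly.
  From (x_1, y_1) = (51, 5): x_2 = 51·51 + 104·5·5 = 5201; y_2 = 51·5 + 5·51 = 510.
  From (x_2, y_2) = (5201, 510): x_3 = 51·5201 + 104·5·510 = 530451; y_3 = 51·510 + 5·5201 = 52015.
Step 3: Verify x_3² - 104·y_3² = 281378263401 - 281378263400 = 1 (should be 1). ✓

(x_1, y_1) = (51, 5); (x_3, y_3) = (530451, 52015).


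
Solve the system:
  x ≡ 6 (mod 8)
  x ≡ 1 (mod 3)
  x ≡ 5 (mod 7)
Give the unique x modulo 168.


Moduli 8, 3, 7 are pairwise coprime; by CRT there is a unique solution modulo M = 8 · 3 · 7 = 168.
Solve pairwise, accumulating the modulus:
  Start with x ≡ 6 (mod 8).
  Combine with x ≡ 1 (mod 3): since gcd(8, 3) = 1, we get a unique residue mod 24.
    Write x = 6 + 8·t and substitute into x ≡ 1 (mod 3): 8·t ≡ 1 − 6 = -5 (mod 3).
    Reduce coefficients mod 3: 2·t ≡ 1 (mod 3).
    The inverse of 2 mod 3 is 2 (since 2·2 = 4 = 1·3 + 1), so t ≡ 2·1 = 2 ≡ 2 (mod 3).
    Then x = 6 + 8·2 = 22, valid modulo lcm(8, 3) = 24: x ≡ 22 (mod 24).
  Combine with x ≡ 5 (mod 7): since gcd(24, 7) = 1, we get a unique residue mod 168.
    Write x = 22 + 24·t and substitute into x ≡ 5 (mod 7): 24·t ≡ 5 − 22 = -17 (mod 7).
    Reduce coefficients mod 7: 3·t ≡ 4 (mod 7).
    The inverse of 3 mod 7 is 5 (since 3·5 = 15 = 2·7 + 1), so t ≡ 5·4 = 20 ≡ 6 (mod 7).
    Then x = 22 + 24·6 = 166, valid modulo lcm(24, 7) = 168: x ≡ 166 (mod 168).
Verify: 166 mod 8 = 6 ✓, 166 mod 3 = 1 ✓, 166 mod 7 = 5 ✓.

x ≡ 166 (mod 168).


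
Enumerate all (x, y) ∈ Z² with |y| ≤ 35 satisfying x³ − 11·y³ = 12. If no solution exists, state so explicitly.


The equation is x³ - 11y³ = 12. For fixed y, x³ = 11·y³ + 12, so a solution requires the RHS to be a perfect cube.
Strategy: iterate y from -35 to 35, compute RHS = 11·y³ + 12, and check whether it is a (positive or negative) perfect cube.
Check small values of y:
  y = 0: RHS = 12 is not a perfect cube.
  y = 1: RHS = 23 is not a perfect cube.
  y = -1: RHS = 1 = (1)³ ⇒ x = 1 works.
  y = 2: RHS = 100 is not a perfect cube.
  y = -2: RHS = -76 is not a perfect cube.
  y = 3: RHS = 309 is not a perfect cube.
  y = -3: RHS = -285 is not a perfect cube.
Continuing the search up to |y| = 35 finds no further solutions beyond those listed.
Collected solutions: (1, -1).

Solutions (with |y| ≤ 35): (1, -1).


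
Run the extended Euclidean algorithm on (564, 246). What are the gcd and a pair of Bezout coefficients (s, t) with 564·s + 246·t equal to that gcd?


Euclidean algorithm on (564, 246) — divide until remainder is 0:
  564 = 2 · 246 + 72
  246 = 3 · 72 + 30
  72 = 2 · 30 + 12
  30 = 2 · 12 + 6
  12 = 2 · 6 + 0
gcd(564, 246) = 6.
Track Bezout coefficients alongside the remainders: start with r₀ = 564 = a·1 + b·0 (s = 1, t = 0) and r₁ = 246 = a·0 + b·1 (s = 0, t = 1); each new remainder r_{k+1} = r_{k-1} − q_k·r_k inherits s_{k+1} = s_{k-1} − q_k·s_k, t_{k+1} = t_{k-1} − q_k·t_k, so r_k = a·s_k + b·t_k at every step:
  q = 2: r = 72, s = 1 − 2·0 = 1, t = 0 − 2·1 = -2  (check: 564·1 + 246·(-2) = 72)
  q = 3: r = 30, s = 0 − 3·1 = -3, t = 1 − 3·(-2) = 7  (check: 564·(-3) + 246·7 = 30)
  q = 2: r = 12, s = 1 − 2·(-3) = 7, t = -2 − 2·7 = -16  (check: 564·7 + 246·(-16) = 12)
  q = 2: r = 6, s = -3 − 2·7 = -17, t = 7 − 2·(-16) = 39  (check: 564·(-17) + 246·39 = 6)
The row with r = 6 (the gcd) gives the Bezout coefficients s = -17, t = 39.
Result: 564 · (-17) + 246 · (39) = 6.

gcd(564, 246) = 6; s = -17, t = 39 (check: 564·(-17) + 246·39 = 6).


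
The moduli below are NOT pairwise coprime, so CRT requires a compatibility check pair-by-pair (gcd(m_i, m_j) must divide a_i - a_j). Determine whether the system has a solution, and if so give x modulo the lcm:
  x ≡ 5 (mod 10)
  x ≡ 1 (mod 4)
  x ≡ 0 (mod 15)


Moduli 10, 4, 15 are not pairwise coprime, so CRT works modulo lcm(m_i) when all pairwise compatibility conditions hold.
Pairwise compatibility: gcd(m_i, m_j) must divide a_i - a_j for every pair.
Merge one congruence at a time:
  Start: x ≡ 5 (mod 10).
  Combine with x ≡ 1 (mod 4): gcd(10, 4) = 2; 1 - 5 = -4, which IS divisible by 2, so compatible.
    Write x = 5 + 10·t and substitute into x ≡ 1 (mod 4): 10·t ≡ 1 − 5 = -4 (mod 4).
    Divide the congruence (and modulus) by g = 2: 5·t ≡ -2 (mod 2).
    Reduce coefficients mod 2: 1·t ≡ 0 (mod 2).
    So t ≡ 0 (mod 2).
    Then x = 5 + 10·0 = 5, valid modulo lcm(10, 4) = 20: x ≡ 5 (mod 20).
  Combine with x ≡ 0 (mod 15): gcd(20, 15) = 5; 0 - 5 = -5, which IS divisible by 5, so compatible.
    Write x = 5 + 20·t and substitute into x ≡ 0 (mod 15): 20·t ≡ 0 − 5 = -5 (mod 15).
    Divide the congruence (and modulus) by g = 5: 4·t ≡ -1 (mod 3).
    Reduce coefficients mod 3: 1·t ≡ 2 (mod 3).
    So t ≡ 2 (mod 3).
    Then x = 5 + 20·2 = 45, valid modulo lcm(20, 15) = 60: x ≡ 45 (mod 60).
Verify: 45 mod 10 = 5, 45 mod 4 = 1, 45 mod 15 = 0.

x ≡ 45 (mod 60).


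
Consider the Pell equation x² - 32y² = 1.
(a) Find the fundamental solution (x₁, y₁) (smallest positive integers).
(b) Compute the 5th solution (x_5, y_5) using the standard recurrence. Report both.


Step 1: Find the fundamental solution (x₁, y₁) of x² - 32y² = 1.
  Expand √32 as a continued fraction. a₀ = ⌊√32⌋ = 5; iterate m_{k+1} = d_k·a_k − m_k, d_{k+1} = (32 − m_{k+1}²)/d_k, a_{k+1} = ⌊(a₀ + m_{k+1})/d_{k+1}⌋ (starting m₀ = 0, d₀ = 1), with convergents p_k = a_k·p_{k-1} + p_{k-2}, q_k = a_k·q_{k-1} + q_{k-2} (p₋₁ = 1, q₋₁ = 0):
  k = 0: a₀ = 5; p₀/q₀ = 5/1; p₀² − 32·q₀² = 25 − 32 = -7.
  k = 1: m = 5, d = 7, a = ⌊(5 + 5)/7⌋ = 1; p/q = (1·5 + 1)/(1·1 + 0) = 6/1; p² − 32·q² = 36 − 32 = 4.
  k = 2: m = 2, d = 4, a = ⌊(5 + 2)/4⌋ = 1; p/q = (1·6 + 5)/(1·1 + 1) = 11/2; p² − 32·q² = 121 − 128 = -7.
  k = 3: m = 2, d = 7, a = ⌊(5 + 2)/7⌋ = 1; p/q = (1·11 + 6)/(1·2 + 1) = 17/3; p² − 32·q² = 289 − 288 = 1.
  The first convergent with p² − 32·q² = 1 gives the fundamental solution (x₁, y₁) = (17, 3).
Step 2: Apply the recurrence (x_{n+1}, y_{n+1}) = (x₁x_n + 32y₁y_n, x₁y_n + y₁x_n) repeatedly.
  From (x_1, y_1) = (17, 3): x_2 = 17·17 + 32·3·3 = 577; y_2 = 17·3 + 3·17 = 102.
  From (x_2, y_2) = (577, 102): x_3 = 17·577 + 32·3·102 = 19601; y_3 = 17·102 + 3·577 = 3465.
  From (x_3, y_3) = (19601, 3465): x_4 = 17·19601 + 32·3·3465 = 665857; y_4 = 17·3465 + 3·19601 = 117708.
  From (x_4, y_4) = (665857, 117708): x_5 = 17·665857 + 32·3·117708 = 22619537; y_5 = 17·117708 + 3·665857 = 3998607.
Step 3: Verify x_5² - 32·y_5² = 511643454094369 - 511643454094368 = 1 (should be 1). ✓

(x_1, y_1) = (17, 3); (x_5, y_5) = (22619537, 3998607).


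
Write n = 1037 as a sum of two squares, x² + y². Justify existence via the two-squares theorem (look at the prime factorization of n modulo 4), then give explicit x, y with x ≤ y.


Step 1: Factor n = 1037 = 17 · 61.
Step 2: Check the mod-4 condition on each prime factor: 17 ≡ 1 (mod 4), exponent 1; 61 ≡ 1 (mod 4), exponent 1.
All primes ≡ 3 (mod 4) appear to even exponent (or don't appear), so by the two-squares theorem n IS expressible as a sum of two squares.
Step 3: Build a representation. Here n = 17 · 61 is a product of primes ≡ 1 (mod 4). Each prime p ≡ 1 (mod 4) is itself a sum of two squares; find a² by testing p − a² for a perfect square:
  17: 17 − 1² = 16 = 4² ⇒ 17 = 1² + 4².
  61: 61 − 1² = 60, 61 − 2² = 57, 61 − 3² = 52, 61 − 4² = 45, 61 − 5² = 36 = 6² ⇒ 61 = 5² + 6².
  Combine using the Brahmagupta–Fibonacci identity (a² + b²)(c² + d²) = (ac − bd)² + (ad + bc)² = (ac + bd)² + (ad − bc)²:
  17 · 61 = 1037: from (1² + 4²)(5² + 6²), take (1·5 − 4·6, 1·6 + 4·5) = (5 − 24, 6 + 20) = (-19, 26); dropping signs (only squares matter) gives (19, 26); check 19² + 26² = 361 + 676 = 1037 ✓.
Step 4: Order so x ≤ y and verify: 19² + 26² = 361 + 676 = 1037 = n. ✓

n = 1037 = 19² + 26² (one valid representation with x ≤ y).


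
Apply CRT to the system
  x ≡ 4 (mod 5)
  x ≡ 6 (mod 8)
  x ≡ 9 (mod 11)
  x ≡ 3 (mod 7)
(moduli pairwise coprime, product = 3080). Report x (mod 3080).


Product of moduli M = 5 · 8 · 11 · 7 = 3080.
Merge one congruence at a time:
  Start: x ≡ 4 (mod 5).
  Combine with x ≡ 6 (mod 8); new modulus lcm = 40.
    Write x = 4 + 5·t and substitute into x ≡ 6 (mod 8): 5·t ≡ 6 − 4 = 2 (mod 8).
    The inverse of 5 mod 8 is 5 (since 5·5 = 25 = 3·8 + 1), so t ≡ 5·2 = 10 ≡ 2 (mod 8).
    Then x = 4 + 5·2 = 14, valid modulo lcm(5, 8) = 40: x ≡ 14 (mod 40).
  Combine with x ≡ 9 (mod 11); new modulus lcm = 440.
    Write x = 14 + 40·t and substitute into x ≡ 9 (mod 11): 40·t ≡ 9 − 14 = -5 (mod 11).
    Reduce coefficients mod 11: 7·t ≡ 6 (mod 11).
    The inverse of 7 mod 11 is 8 (since 7·8 = 56 = 5·11 + 1), so t ≡ 8·6 = 48 ≡ 4 (mod 11).
    Then x = 14 + 40·4 = 174, valid modulo lcm(40, 11) = 440: x ≡ 174 (mod 440).
  Combine with x ≡ 3 (mod 7); new modulus lcm = 3080.
    Write x = 174 + 440·t and substitute into x ≡ 3 (mod 7): 440·t ≡ 3 − 174 = -171 (mod 7).
    Reduce coefficients mod 7: 6·t ≡ 4 (mod 7).
    The inverse of 6 mod 7 is 6 (since 6·6 = 36 = 5·7 + 1), so t ≡ 6·4 = 24 ≡ 3 (mod 7).
    Then x = 174 + 440·3 = 1494, valid modulo lcm(440, 7) = 3080: x ≡ 1494 (mod 3080).
Verify against each original: 1494 mod 5 = 4, 1494 mod 8 = 6, 1494 mod 11 = 9, 1494 mod 7 = 3.

x ≡ 1494 (mod 3080).


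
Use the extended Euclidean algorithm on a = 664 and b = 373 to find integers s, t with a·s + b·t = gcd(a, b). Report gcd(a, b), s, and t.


Euclidean algorithm on (664, 373) — divide until remainder is 0:
  664 = 1 · 373 + 291
  373 = 1 · 291 + 82
  291 = 3 · 82 + 45
  82 = 1 · 45 + 37
  45 = 1 · 37 + 8
  37 = 4 · 8 + 5
  8 = 1 · 5 + 3
  5 = 1 · 3 + 2
  3 = 1 · 2 + 1
  2 = 2 · 1 + 0
gcd(664, 373) = 1.
Track Bezout coefficients alongside the remainders: start with r₀ = 664 = a·1 + b·0 (s = 1, t = 0) and r₁ = 373 = a·0 + b·1 (s = 0, t = 1); each new remainder r_{k+1} = r_{k-1} − q_k·r_k inherits s_{k+1} = s_{k-1} − q_k·s_k, t_{k+1} = t_{k-1} − q_k·t_k, so r_k = a·s_k + b·t_k at every step:
  q = 1: r = 291, s = 1 − 1·0 = 1, t = 0 − 1·1 = -1  (check: 664·1 + 373·(-1) = 291)
  q = 1: r = 82, s = 0 − 1·1 = -1, t = 1 − 1·(-1) = 2  (check: 664·(-1) + 373·2 = 82)
  q = 3: r = 45, s = 1 − 3·(-1) = 4, t = -1 − 3·2 = -7  (check: 664·4 + 373·(-7) = 45)
  q = 1: r = 37, s = -1 − 1·4 = -5, t = 2 − 1·(-7) = 9  (check: 664·(-5) + 373·9 = 37)
  q = 1: r = 8, s = 4 − 1·(-5) = 9, t = -7 − 1·9 = -16  (check: 664·9 + 373·(-16) = 8)
  q = 4: r = 5, s = -5 − 4·9 = -41, t = 9 − 4·(-16) = 73  (check: 664·(-41) + 373·73 = 5)
  q = 1: r = 3, s = 9 − 1·(-41) = 50, t = -16 − 1·73 = -89  (check: 664·50 + 373·(-89) = 3)
  q = 1: r = 2, s = -41 − 1·50 = -91, t = 73 − 1·(-89) = 162  (check: 664·(-91) + 373·162 = 2)
  q = 1: r = 1, s = 50 − 1·(-91) = 141, t = -89 − 1·162 = -251  (check: 664·141 + 373·(-251) = 1)
The row with r = 1 (the gcd) gives the Bezout coefficients s = 141, t = -251.
Result: 664 · (141) + 373 · (-251) = 1.

gcd(664, 373) = 1; s = 141, t = -251 (check: 664·141 + 373·(-251) = 1).


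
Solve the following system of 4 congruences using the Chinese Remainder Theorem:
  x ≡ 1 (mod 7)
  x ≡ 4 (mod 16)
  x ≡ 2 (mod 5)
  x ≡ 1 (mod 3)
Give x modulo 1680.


Product of moduli M = 7 · 16 · 5 · 3 = 1680.
Merge one congruence at a time:
  Start: x ≡ 1 (mod 7).
  Combine with x ≡ 4 (mod 16); new modulus lcm = 112.
    Write x = 1 + 7·t and substitute into x ≡ 4 (mod 16): 7·t ≡ 4 − 1 = 3 (mod 16).
    The inverse of 7 mod 16 is 7 (since 7·7 = 49 = 3·16 + 1), so t ≡ 7·3 = 21 ≡ 5 (mod 16).
    Then x = 1 + 7·5 = 36, valid modulo lcm(7, 16) = 112: x ≡ 36 (mod 112).
  Combine with x ≡ 2 (mod 5); new modulus lcm = 560.
    Write x = 36 + 112·t and substitute into x ≡ 2 (mod 5): 112·t ≡ 2 − 36 = -34 (mod 5).
    Reduce coefficients mod 5: 2·t ≡ 1 (mod 5).
    The inverse of 2 mod 5 is 3 (since 2·3 = 6 = 1·5 + 1), so t ≡ 3·1 = 3 ≡ 3 (mod 5).
    Then x = 36 + 112·3 = 372, valid modulo lcm(112, 5) = 560: x ≡ 372 (mod 560).
  Combine with x ≡ 1 (mod 3); new modulus lcm = 1680.
    Write x = 372 + 560·t and substitute into x ≡ 1 (mod 3): 560·t ≡ 1 − 372 = -371 (mod 3).
    Reduce coefficients mod 3: 2·t ≡ 1 (mod 3).
    The inverse of 2 mod 3 is 2 (since 2·2 = 4 = 1·3 + 1), so t ≡ 2·1 = 2 ≡ 2 (mod 3).
    Then x = 372 + 560·2 = 1492, valid modulo lcm(560, 3) = 1680: x ≡ 1492 (mod 1680).
Verify against each original: 1492 mod 7 = 1, 1492 mod 16 = 4, 1492 mod 5 = 2, 1492 mod 3 = 1.

x ≡ 1492 (mod 1680).


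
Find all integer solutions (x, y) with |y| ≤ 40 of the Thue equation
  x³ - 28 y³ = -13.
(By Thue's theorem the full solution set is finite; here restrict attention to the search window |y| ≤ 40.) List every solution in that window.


The equation is x³ - 28y³ = -13. For fixed y, x³ = 28·y³ − 13, so a solution requires the RHS to be a perfect cube.
Strategy: iterate y from -40 to 40, compute RHS = 28·y³ − 13, and check whether it is a (positive or negative) perfect cube.
Check small values of y:
  y = 0: RHS = -13 is not a perfect cube.
  y = 1: RHS = 15 is not a perfect cube.
  y = -1: RHS = -41 is not a perfect cube.
  y = 2: RHS = 211 is not a perfect cube.
  y = -2: RHS = -237 is not a perfect cube.
  y = 3: RHS = 743 is not a perfect cube.
  y = -3: RHS = -769 is not a perfect cube.
Continuing the search up to |y| = 40 finds no solutions either.
No (x, y) in the scanned range satisfies the equation.

No integer solutions with |y| ≤ 40.


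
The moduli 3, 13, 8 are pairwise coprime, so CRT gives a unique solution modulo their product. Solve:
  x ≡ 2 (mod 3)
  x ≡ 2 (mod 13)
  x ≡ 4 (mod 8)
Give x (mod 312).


Moduli 3, 13, 8 are pairwise coprime; by CRT there is a unique solution modulo M = 3 · 13 · 8 = 312.
Solve pairwise, accumulating the modulus:
  Start with x ≡ 2 (mod 3).
  Combine with x ≡ 2 (mod 13): since gcd(3, 13) = 1, we get a unique residue mod 39.
    Write x = 2 + 3·t and substitute into x ≡ 2 (mod 13): 3·t ≡ 2 − 2 = 0 (mod 13).
    The inverse of 3 mod 13 is 9 (since 3·9 = 27 = 2·13 + 1), so t ≡ 9·0 = 0 ≡ 0 (mod 13).
    Then x = 2 + 3·0 = 2, valid modulo lcm(3, 13) = 39: x ≡ 2 (mod 39).
  Combine with x ≡ 4 (mod 8): since gcd(39, 8) = 1, we get a unique residue mod 312.
    Write x = 2 + 39·t and substitute into x ≡ 4 (mod 8): 39·t ≡ 4 − 2 = 2 (mod 8).
    Reduce coefficients mod 8: 7·t ≡ 2 (mod 8).
    The inverse of 7 mod 8 is 7 (since 7·7 = 49 = 6·8 + 1), so t ≡ 7·2 = 14 ≡ 6 (mod 8).
    Then x = 2 + 39·6 = 236, valid modulo lcm(39, 8) = 312: x ≡ 236 (mod 312).
Verify: 236 mod 3 = 2 ✓, 236 mod 13 = 2 ✓, 236 mod 8 = 4 ✓.

x ≡ 236 (mod 312).


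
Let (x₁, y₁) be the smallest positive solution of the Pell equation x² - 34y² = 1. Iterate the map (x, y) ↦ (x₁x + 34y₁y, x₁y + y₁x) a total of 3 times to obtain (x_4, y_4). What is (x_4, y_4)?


Step 1: Find the fundamental solution (x₁, y₁) of x² - 34y² = 1.
  Expand √34 as a continued fraction. a₀ = ⌊√34⌋ = 5; iterate m_{k+1} = d_k·a_k − m_k, d_{k+1} = (34 − m_{k+1}²)/d_k, a_{k+1} = ⌊(a₀ + m_{k+1})/d_{k+1}⌋ (starting m₀ = 0, d₀ = 1), with convergents p_k = a_k·p_{k-1} + p_{k-2}, q_k = a_k·q_{k-1} + q_{k-2} (p₋₁ = 1, q₋₁ = 0):
  k = 0: a₀ = 5; p₀/q₀ = 5/1; p₀² − 34·q₀² = 25 − 34 = -9.
  k = 1: m = 5, d = 9, a = ⌊(5 + 5)/9⌋ = 1; p/q = (1·5 + 1)/(1·1 + 0) = 6/1; p² − 34·q² = 36 − 34 = 2.
  k = 2: m = 4, d = 2, a = ⌊(5 + 4)/2⌋ = 4; p/q = (4·6 + 5)/(4·1 + 1) = 29/5; p² − 34·q² = 841 − 850 = -9.
  k = 3: m = 4, d = 9, a = ⌊(5 + 4)/9⌋ = 1; p/q = (1·29 + 6)/(1·5 + 1) = 35/6; p² − 34·q² = 1225 − 1224 = 1.
  The first convergent with p² − 34·q² = 1 gives the fundamental solution (x₁, y₁) = (35, 6).
Step 2: Apply the recurrence (x_{n+1}, y_{n+1}) = (x₁x_n + 34y₁y_n, x₁y_n + y₁x_n) repeatedly.
  From (x_1, y_1) = (35, 6): x_2 = 35·35 + 34·6·6 = 2449; y_2 = 35·6 + 6·35 = 420.
  From (x_2, y_2) = (2449, 420): x_3 = 35·2449 + 34·6·420 = 171395; y_3 = 35·420 + 6·2449 = 29394.
  From (x_3, y_3) = (171395, 29394): x_4 = 35·171395 + 34·6·29394 = 11995201; y_4 = 35·29394 + 6·171395 = 2057160.
Step 3: Verify x_4² - 34·y_4² = 143884847030401 - 143884847030400 = 1 (should be 1). ✓

(x_1, y_1) = (35, 6); (x_4, y_4) = (11995201, 2057160).


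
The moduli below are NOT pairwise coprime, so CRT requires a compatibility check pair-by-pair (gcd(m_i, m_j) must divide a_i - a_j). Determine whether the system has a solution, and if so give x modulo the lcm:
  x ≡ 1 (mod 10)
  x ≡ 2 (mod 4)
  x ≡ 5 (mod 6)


Moduli 10, 4, 6 are not pairwise coprime, so CRT works modulo lcm(m_i) when all pairwise compatibility conditions hold.
Pairwise compatibility: gcd(m_i, m_j) must divide a_i - a_j for every pair.
Merge one congruence at a time:
  Start: x ≡ 1 (mod 10).
  Combine with x ≡ 2 (mod 4): gcd(10, 4) = 2, and 2 - 1 = 1 is NOT divisible by 2.
    ⇒ system is inconsistent (no integer solution).

No solution (the system is inconsistent).


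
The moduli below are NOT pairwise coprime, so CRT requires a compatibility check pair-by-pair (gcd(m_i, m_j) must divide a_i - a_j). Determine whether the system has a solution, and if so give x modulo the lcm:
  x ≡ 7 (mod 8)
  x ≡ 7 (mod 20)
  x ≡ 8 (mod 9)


Moduli 8, 20, 9 are not pairwise coprime, so CRT works modulo lcm(m_i) when all pairwise compatibility conditions hold.
Pairwise compatibility: gcd(m_i, m_j) must divide a_i - a_j for every pair.
Merge one congruence at a time:
  Start: x ≡ 7 (mod 8).
  Combine with x ≡ 7 (mod 20): gcd(8, 20) = 4; 7 - 7 = 0, which IS divisible by 4, so compatible.
    Write x = 7 + 8·t and substitute into x ≡ 7 (mod 20): 8·t ≡ 7 − 7 = 0 (mod 20).
    Divide the congruence (and modulus) by g = 4: 2·t ≡ 0 (mod 5).
    The inverse of 2 mod 5 is 3 (since 2·3 = 6 = 1·5 + 1), so t ≡ 3·0 = 0 ≡ 0 (mod 5).
    Then x = 7 + 8·0 = 7, valid modulo lcm(8, 20) = 40: x ≡ 7 (mod 40).
  Combine with x ≡ 8 (mod 9): gcd(40, 9) = 1; 8 - 7 = 1, which IS divisible by 1, so compatible.
    Write x = 7 + 40·t and substitute into x ≡ 8 (mod 9): 40·t ≡ 8 − 7 = 1 (mod 9).
    Reduce coefficients mod 9: 4·t ≡ 1 (mod 9).
    The inverse of 4 mod 9 is 7 (since 4·7 = 28 = 3·9 + 1), so t ≡ 7·1 = 7 ≡ 7 (mod 9).
    Then x = 7 + 40·7 = 287, valid modulo lcm(40, 9) = 360: x ≡ 287 (mod 360).
Verify: 287 mod 8 = 7, 287 mod 20 = 7, 287 mod 9 = 8.

x ≡ 287 (mod 360).


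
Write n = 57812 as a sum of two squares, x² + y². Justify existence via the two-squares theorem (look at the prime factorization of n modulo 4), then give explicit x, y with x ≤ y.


Step 1: Factor n = 57812 = 2^2 · 97 · 149.
Step 2: Check the mod-4 condition on each prime factor: 2 = 2 (special); 97 ≡ 1 (mod 4), exponent 1; 149 ≡ 1 (mod 4), exponent 1.
All primes ≡ 3 (mod 4) appear to even exponent (or don't appear), so by the two-squares theorem n IS expressible as a sum of two squares.
Step 3: Build a representation. Group n = k² · m with k = 2 and m = 97 · 149 = 14453 (a product of primes ≡ 1 (mod 4)); a representation of m scales to one of n via (k·x)² + (k·y)² = k²(x² + y²). Each prime p ≡ 1 (mod 4) is itself a sum of two squares; find a² by testing p − a² for a perfect square:
  97: 97 − 1² = 96, 97 − 2² = 93, 97 − 3² = 88, 97 − 4² = 81 = 9² ⇒ 97 = 4² + 9².
  149: 149 − 1² = 148, 149 − 2² = 145, 149 − 3² = 140, 149 − 4² = 133, 149 − 5² = 124, 149 − 6² = 113, 149 − 7² = 100 = 10² ⇒ 149 = 7² + 10².
  Combine using the Brahmagupta–Fibonacci identity (a² + b²)(c² + d²) = (ac − bd)² + (ad + bc)² = (ac + bd)² + (ad − bc)²:
  97 · 149 = 14453: from (4² + 9²)(7² + 10²), take (4·7 − 9·10, 4·10 + 9·7) = (28 − 90, 40 + 63) = (-62, 103); dropping signs (only squares matter) gives (62, 103); check 62² + 103² = 3844 + 10609 = 14453 ✓.
  Scale by k = 2: (2·62, 2·103) = (124, 206).
Step 4: Order so x ≤ y and verify: 124² + 206² = 15376 + 42436 = 57812 = n. ✓

n = 57812 = 124² + 206² (one valid representation with x ≤ y).
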